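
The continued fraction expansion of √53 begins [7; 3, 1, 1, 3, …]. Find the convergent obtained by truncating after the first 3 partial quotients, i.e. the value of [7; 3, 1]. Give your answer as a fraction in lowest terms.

Collapse the nested fraction from the inside out:
Start with 1.
3 + 1/(1/1) = 3 + 1/1 = 4/1
7 + 1/(4/1) = 7 + 1/4 = 29/4

29/4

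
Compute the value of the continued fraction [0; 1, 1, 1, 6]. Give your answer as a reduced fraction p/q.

Start with 6.
1 + 1/(6/1) = 1 + 1/6 = 7/6
1 + 1/(7/6) = 1 + 6/7 = 13/7
1 + 1/(13/7) = 1 + 7/13 = 20/13
0 + 1/(20/13) = 0 + 13/20 = 13/20

13/20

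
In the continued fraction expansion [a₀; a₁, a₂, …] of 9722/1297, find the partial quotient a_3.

2

⌊9722/1297⌋ = 7, remainder 643
⌊1297/643⌋ = 2, remainder 11
⌊643/11⌋ = 58, remainder 5
⌊11/5⌋ = 2, remainder 1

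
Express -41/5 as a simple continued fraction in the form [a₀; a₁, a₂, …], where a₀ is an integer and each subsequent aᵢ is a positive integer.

[-9; 1, 4]

⌊-41/5⌋ = -9, remainder 4
⌊5/4⌋ = 1, remainder 1
⌊4/1⌋ = 4, remainder 0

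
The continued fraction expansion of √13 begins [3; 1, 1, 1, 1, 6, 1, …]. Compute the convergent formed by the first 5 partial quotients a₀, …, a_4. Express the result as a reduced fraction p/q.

Build up convergents one term at a time:
a_0 = 3: 3/1
a_1 = 1: 4/1
a_2 = 1: 7/2
a_3 = 1: 11/3
a_4 = 1: 18/5

18/5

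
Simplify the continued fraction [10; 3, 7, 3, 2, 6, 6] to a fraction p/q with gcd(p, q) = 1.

a_0 = 10: 10/1
a_1 = 3: 31/3
a_2 = 7: 227/22
a_3 = 3: 712/69
a_4 = 2: 1651/160
a_5 = 6: 10618/1029
a_6 = 6: 65359/6334

65359/6334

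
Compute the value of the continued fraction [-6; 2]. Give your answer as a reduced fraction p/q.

Use the convergent recurrence hₖ = aₖ·hₖ₋₁ + hₖ₋₂ (and likewise for the denominators kₖ):
a_0 = -6: -6/1
a_1 = 2: -11/2

-11/2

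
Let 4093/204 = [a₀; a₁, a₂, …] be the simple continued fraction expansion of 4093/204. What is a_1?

⌊4093/204⌋ = 20, remainder 13
⌊204/13⌋ = 15, remainder 9

15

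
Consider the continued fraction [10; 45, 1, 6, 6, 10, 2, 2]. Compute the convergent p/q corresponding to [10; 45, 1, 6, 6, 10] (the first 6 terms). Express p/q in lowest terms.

a_0 = 10: 10/1
a_1 = 45: 451/45
a_2 = 1: 461/46
a_3 = 6: 3217/321
a_4 = 6: 19763/1972
a_5 = 10: 200847/20041

200847/20041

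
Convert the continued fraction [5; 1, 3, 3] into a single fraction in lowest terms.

75/13

Compute successive convergents:
a_0 = 5: 5/1
a_1 = 1: 6/1
a_2 = 3: 23/4
a_3 = 3: 75/13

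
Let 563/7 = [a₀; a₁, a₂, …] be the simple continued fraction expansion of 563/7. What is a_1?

2

563 = 80·7 + 3, so a_0 = 80
7 = 2·3 + 1, so a_1 = 2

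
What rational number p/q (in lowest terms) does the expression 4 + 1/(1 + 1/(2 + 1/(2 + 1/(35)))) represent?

1169/248

Use the convergent recurrence hₖ = aₖ·hₖ₋₁ + hₖ₋₂ (and likewise for the denominators kₖ):
a_0 = 4: 4/1
a_1 = 1: 5/1
a_2 = 2: 14/3
a_3 = 2: 33/7
a_4 = 35: 1169/248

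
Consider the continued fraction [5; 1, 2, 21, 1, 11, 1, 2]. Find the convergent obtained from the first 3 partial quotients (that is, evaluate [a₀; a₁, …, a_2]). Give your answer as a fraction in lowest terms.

17/3

Start with 2.
1 + 1/(2/1) = 1 + 1/2 = 3/2
5 + 1/(3/2) = 5 + 2/3 = 17/3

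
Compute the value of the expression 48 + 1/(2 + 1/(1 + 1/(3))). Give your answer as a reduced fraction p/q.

Start with 3.
1 + 1/(3/1) = 1 + 1/3 = 4/3
2 + 1/(4/3) = 2 + 3/4 = 11/4
48 + 1/(11/4) = 48 + 4/11 = 532/11

532/11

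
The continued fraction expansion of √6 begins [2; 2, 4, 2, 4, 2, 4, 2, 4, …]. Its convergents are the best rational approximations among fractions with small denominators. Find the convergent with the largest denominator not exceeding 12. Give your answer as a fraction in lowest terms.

a_0 = 2: 2/1  (≤ bound)
a_1 = 2: 5/2  (≤ bound)
a_2 = 4: 22/9  (≤ bound)
a_3 = 2: 49/20  (> 12, stop)

22/9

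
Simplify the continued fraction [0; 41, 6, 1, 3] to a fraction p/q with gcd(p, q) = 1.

Work from the innermost term outward:
Start with 3.
1 + 1/(3/1) = 1 + 1/3 = 4/3
6 + 1/(4/3) = 6 + 3/4 = 27/4
41 + 1/(27/4) = 41 + 4/27 = 1111/27
0 + 1/(1111/27) = 0 + 27/1111 = 27/1111

27/1111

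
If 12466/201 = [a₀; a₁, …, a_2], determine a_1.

50

12466 = 62·201 + 4, so a_0 = 62
201 = 50·4 + 1, so a_1 = 50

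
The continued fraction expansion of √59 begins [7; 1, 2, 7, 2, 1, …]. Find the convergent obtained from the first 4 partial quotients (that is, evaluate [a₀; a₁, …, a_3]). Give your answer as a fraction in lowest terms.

Build up convergents one term at a time:
a_0 = 7: 7/1
a_1 = 1: 8/1
a_2 = 2: 23/3
a_3 = 7: 169/22

169/22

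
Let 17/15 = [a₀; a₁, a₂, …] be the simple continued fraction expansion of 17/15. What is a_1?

7

17 = 1·15 + 2, so a_0 = 1
15 = 7·2 + 1, so a_1 = 7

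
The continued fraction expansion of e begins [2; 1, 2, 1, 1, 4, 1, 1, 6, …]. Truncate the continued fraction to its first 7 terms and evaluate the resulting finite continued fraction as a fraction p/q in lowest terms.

106/39

a_0 = 2: 2/1
a_1 = 1: 3/1
a_2 = 2: 8/3
a_3 = 1: 11/4
a_4 = 1: 19/7
a_5 = 4: 87/32
a_6 = 1: 106/39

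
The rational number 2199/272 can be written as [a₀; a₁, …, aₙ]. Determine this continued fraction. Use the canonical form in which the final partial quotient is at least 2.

[8; 11, 1, 4, 1, 3]

Run the Euclidean algorithm, recording each quotient:
⌊2199/272⌋ = 8, remainder 23
⌊272/23⌋ = 11, remainder 19
⌊23/19⌋ = 1, remainder 4
⌊19/4⌋ = 4, remainder 3
⌊4/3⌋ = 1, remainder 1
⌊3/1⌋ = 3, remainder 0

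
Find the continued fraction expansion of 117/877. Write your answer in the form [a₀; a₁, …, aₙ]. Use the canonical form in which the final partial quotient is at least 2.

⌊117/877⌋ = 0, remainder 117
⌊877/117⌋ = 7, remainder 58
⌊117/58⌋ = 2, remainder 1
⌊58/1⌋ = 58, remainder 0

[0; 7, 2, 58]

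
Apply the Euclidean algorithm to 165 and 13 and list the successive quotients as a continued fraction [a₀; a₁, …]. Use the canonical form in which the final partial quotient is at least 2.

165 = 12·13 + 9, so a_0 = 12
13 = 1·9 + 4, so a_1 = 1
9 = 2·4 + 1, so a_2 = 2
4 = 4·1 + 0, so a_3 = 4

[12; 1, 2, 4]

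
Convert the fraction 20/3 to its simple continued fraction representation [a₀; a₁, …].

[6; 1, 2]

⌊20/3⌋ = 6, remainder 2
⌊3/2⌋ = 1, remainder 1
⌊2/1⌋ = 2, remainder 0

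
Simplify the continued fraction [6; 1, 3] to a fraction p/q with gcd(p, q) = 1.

27/4

a_0 = 6: 6/1
a_1 = 1: 7/1
a_2 = 3: 27/4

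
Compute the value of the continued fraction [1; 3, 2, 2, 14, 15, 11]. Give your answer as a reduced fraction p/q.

52864/40857

Compute successive convergents:
a_0 = 1: 1/1
a_1 = 3: 4/3
a_2 = 2: 9/7
a_3 = 2: 22/17
a_4 = 14: 317/245
a_5 = 15: 4777/3692
a_6 = 11: 52864/40857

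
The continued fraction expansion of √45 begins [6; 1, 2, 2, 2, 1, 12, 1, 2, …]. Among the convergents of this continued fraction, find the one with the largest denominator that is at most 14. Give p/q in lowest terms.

a_0 = 6: 6/1  (≤ bound)
a_1 = 1: 7/1  (≤ bound)
a_2 = 2: 20/3  (≤ bound)
a_3 = 2: 47/7  (≤ bound)
a_4 = 2: 114/17  (> 14, stop)

47/7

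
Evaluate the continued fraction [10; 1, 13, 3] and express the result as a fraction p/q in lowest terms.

a_0 = 10: 10/1
a_1 = 1: 11/1
a_2 = 13: 153/14
a_3 = 3: 470/43

470/43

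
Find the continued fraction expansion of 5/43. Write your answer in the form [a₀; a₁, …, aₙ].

[0; 8, 1, 1, 2]

5 = 0·43 + 5, so a_0 = 0
43 = 8·5 + 3, so a_1 = 8
5 = 1·3 + 2, so a_2 = 1
3 = 1·2 + 1, so a_3 = 1
2 = 2·1 + 0, so a_4 = 2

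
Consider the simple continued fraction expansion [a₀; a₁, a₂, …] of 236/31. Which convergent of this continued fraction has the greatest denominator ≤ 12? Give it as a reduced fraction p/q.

a_0 = 7: 7/1  (≤ bound)
a_1 = 1: 8/1  (≤ bound)
a_2 = 1: 15/2  (≤ bound)
a_3 = 1: 23/3  (≤ bound)
a_4 = 1: 38/5  (≤ bound)
a_5 = 2: 99/13  (> 12, stop)

38/5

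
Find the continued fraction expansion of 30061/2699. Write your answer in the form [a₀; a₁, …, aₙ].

[11; 7, 3, 1, 10, 1, 7]

⌊30061/2699⌋ = 11, remainder 372
⌊2699/372⌋ = 7, remainder 95
⌊372/95⌋ = 3, remainder 87
⌊95/87⌋ = 1, remainder 8
⌊87/8⌋ = 10, remainder 7
⌊8/7⌋ = 1, remainder 1
⌊7/1⌋ = 7, remainder 0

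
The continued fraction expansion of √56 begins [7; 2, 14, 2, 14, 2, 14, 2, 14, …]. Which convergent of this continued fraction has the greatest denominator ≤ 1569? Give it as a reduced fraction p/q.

List convergents until the denominator exceeds the bound:
a_0 = 7: 7/1  (≤ bound)
a_1 = 2: 15/2  (≤ bound)
a_2 = 14: 217/29  (≤ bound)
a_3 = 2: 449/60  (≤ bound)
a_4 = 14: 6503/869  (≤ bound)
a_5 = 2: 13455/1798  (> 1569, stop)

6503/869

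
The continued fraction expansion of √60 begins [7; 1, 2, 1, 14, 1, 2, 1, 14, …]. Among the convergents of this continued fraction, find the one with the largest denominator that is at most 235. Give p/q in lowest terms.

1433/185

List convergents until the denominator exceeds the bound:
a_0 = 7: 7/1  (≤ bound)
a_1 = 1: 8/1  (≤ bound)
a_2 = 2: 23/3  (≤ bound)
a_3 = 1: 31/4  (≤ bound)
a_4 = 14: 457/59  (≤ bound)
a_5 = 1: 488/63  (≤ bound)
a_6 = 2: 1433/185  (≤ bound)
a_7 = 1: 1921/248  (> 235, stop)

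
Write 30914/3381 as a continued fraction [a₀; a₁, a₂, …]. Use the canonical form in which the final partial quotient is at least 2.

[9; 6, 1, 33, 1, 1, 1, 4]

⌊30914/3381⌋ = 9, remainder 485
⌊3381/485⌋ = 6, remainder 471
⌊485/471⌋ = 1, remainder 14
⌊471/14⌋ = 33, remainder 9
⌊14/9⌋ = 1, remainder 5
⌊9/5⌋ = 1, remainder 4
⌊5/4⌋ = 1, remainder 1
⌊4/1⌋ = 4, remainder 0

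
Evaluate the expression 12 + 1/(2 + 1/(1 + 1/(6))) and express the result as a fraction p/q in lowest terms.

Start with 6.
1 + 1/(6/1) = 1 + 1/6 = 7/6
2 + 1/(7/6) = 2 + 6/7 = 20/7
12 + 1/(20/7) = 12 + 7/20 = 247/20

247/20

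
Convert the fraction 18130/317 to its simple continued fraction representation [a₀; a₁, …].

⌊18130/317⌋ = 57, remainder 61
⌊317/61⌋ = 5, remainder 12
⌊61/12⌋ = 5, remainder 1
⌊12/1⌋ = 12, remainder 0

[57; 5, 5, 12]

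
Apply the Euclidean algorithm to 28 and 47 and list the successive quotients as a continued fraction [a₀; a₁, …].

28 ÷ 47 → quotient 0, remainder 28
47 ÷ 28 → quotient 1, remainder 19
28 ÷ 19 → quotient 1, remainder 9
19 ÷ 9 → quotient 2, remainder 1
9 ÷ 1 → quotient 9, remainder 0

[0; 1, 1, 2, 9]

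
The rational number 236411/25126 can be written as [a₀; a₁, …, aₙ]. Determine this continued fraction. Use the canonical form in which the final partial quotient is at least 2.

[9; 2, 2, 4, 28, 3, 13]

236411 ÷ 25126 → quotient 9, remainder 10277
25126 ÷ 10277 → quotient 2, remainder 4572
10277 ÷ 4572 → quotient 2, remainder 1133
4572 ÷ 1133 → quotient 4, remainder 40
1133 ÷ 40 → quotient 28, remainder 13
40 ÷ 13 → quotient 3, remainder 1
13 ÷ 1 → quotient 13, remainder 0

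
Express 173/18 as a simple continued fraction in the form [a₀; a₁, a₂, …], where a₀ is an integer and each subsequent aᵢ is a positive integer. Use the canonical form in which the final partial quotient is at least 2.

Repeatedly divide and take the remainder:
173 ÷ 18 → quotient 9, remainder 11
18 ÷ 11 → quotient 1, remainder 7
11 ÷ 7 → quotient 1, remainder 4
7 ÷ 4 → quotient 1, remainder 3
4 ÷ 3 → quotient 1, remainder 1
3 ÷ 1 → quotient 3, remainder 0

[9; 1, 1, 1, 1, 3]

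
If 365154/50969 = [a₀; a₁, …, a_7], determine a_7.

Run the Euclidean algorithm, recording each quotient:
365154 ÷ 50969 → quotient 7, remainder 8371
50969 ÷ 8371 → quotient 6, remainder 743
8371 ÷ 743 → quotient 11, remainder 198
743 ÷ 198 → quotient 3, remainder 149
198 ÷ 149 → quotient 1, remainder 49
149 ÷ 49 → quotient 3, remainder 2
49 ÷ 2 → quotient 24, remainder 1
2 ÷ 1 → quotient 2, remainder 0

2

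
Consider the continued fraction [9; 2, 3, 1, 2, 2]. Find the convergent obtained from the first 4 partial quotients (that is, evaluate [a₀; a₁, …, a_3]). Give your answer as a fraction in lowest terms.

85/9

Start with 1.
3 + 1/(1/1) = 3 + 1/1 = 4/1
2 + 1/(4/1) = 2 + 1/4 = 9/4
9 + 1/(9/4) = 9 + 4/9 = 85/9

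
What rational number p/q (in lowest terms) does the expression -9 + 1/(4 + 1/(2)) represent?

Starting at the tail and folding back:
Start with 2.
4 + 1/(2/1) = 4 + 1/2 = 9/2
-9 + 1/(9/2) = -9 + 2/9 = -79/9

-79/9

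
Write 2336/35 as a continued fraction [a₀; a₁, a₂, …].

[66; 1, 2, 1, 8]

⌊2336/35⌋ = 66, remainder 26
⌊35/26⌋ = 1, remainder 9
⌊26/9⌋ = 2, remainder 8
⌊9/8⌋ = 1, remainder 1
⌊8/1⌋ = 8, remainder 0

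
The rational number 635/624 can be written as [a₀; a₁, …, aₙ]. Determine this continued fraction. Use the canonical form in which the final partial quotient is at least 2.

Run the Euclidean algorithm, recording each quotient:
635 = 1·624 + 11, so a_0 = 1
624 = 56·11 + 8, so a_1 = 56
11 = 1·8 + 3, so a_2 = 1
8 = 2·3 + 2, so a_3 = 2
3 = 1·2 + 1, so a_4 = 1
2 = 2·1 + 0, so a_5 = 2

[1; 56, 1, 2, 1, 2]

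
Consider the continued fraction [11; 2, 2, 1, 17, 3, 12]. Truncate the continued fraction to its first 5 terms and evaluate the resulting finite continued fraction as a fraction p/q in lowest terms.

1417/124

Work from the innermost term outward:
Start with 17.
1 + 1/(17/1) = 1 + 1/17 = 18/17
2 + 1/(18/17) = 2 + 17/18 = 53/18
2 + 1/(53/18) = 2 + 18/53 = 124/53
11 + 1/(124/53) = 11 + 53/124 = 1417/124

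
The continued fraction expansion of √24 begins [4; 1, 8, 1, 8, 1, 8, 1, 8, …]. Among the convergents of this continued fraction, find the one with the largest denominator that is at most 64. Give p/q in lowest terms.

a_0 = 4: 4/1  (≤ bound)
a_1 = 1: 5/1  (≤ bound)
a_2 = 8: 44/9  (≤ bound)
a_3 = 1: 49/10  (≤ bound)
a_4 = 8: 436/89  (> 64, stop)

49/10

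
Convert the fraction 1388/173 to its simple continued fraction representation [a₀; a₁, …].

[8; 43, 4]

Repeatedly divide and take the remainder:
1388 = 8·173 + 4, so a_0 = 8
173 = 43·4 + 1, so a_1 = 43
4 = 4·1 + 0, so a_2 = 4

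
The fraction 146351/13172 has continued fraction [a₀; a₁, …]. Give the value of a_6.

2

146351 ÷ 13172 → quotient 11, remainder 1459
13172 ÷ 1459 → quotient 9, remainder 41
1459 ÷ 41 → quotient 35, remainder 24
41 ÷ 24 → quotient 1, remainder 17
24 ÷ 17 → quotient 1, remainder 7
17 ÷ 7 → quotient 2, remainder 3
7 ÷ 3 → quotient 2, remainder 1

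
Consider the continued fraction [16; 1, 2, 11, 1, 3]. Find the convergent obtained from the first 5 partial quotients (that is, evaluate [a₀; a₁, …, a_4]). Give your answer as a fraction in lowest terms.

617/37

Use the convergent recurrence hₖ = aₖ·hₖ₋₁ + hₖ₋₂ (and likewise for the denominators kₖ):
a_0 = 16: 16/1
a_1 = 1: 17/1
a_2 = 2: 50/3
a_3 = 11: 567/34
a_4 = 1: 617/37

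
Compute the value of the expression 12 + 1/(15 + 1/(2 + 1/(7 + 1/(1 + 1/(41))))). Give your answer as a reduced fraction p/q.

132892/11015

Start with 41.
1 + 1/(41/1) = 1 + 1/41 = 42/41
7 + 1/(42/41) = 7 + 41/42 = 335/42
2 + 1/(335/42) = 2 + 42/335 = 712/335
15 + 1/(712/335) = 15 + 335/712 = 11015/712
12 + 1/(11015/712) = 12 + 712/11015 = 132892/11015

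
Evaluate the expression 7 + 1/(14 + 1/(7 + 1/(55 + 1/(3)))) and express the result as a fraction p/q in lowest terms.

116497/16476

Start with 3.
55 + 1/(3/1) = 55 + 1/3 = 166/3
7 + 1/(166/3) = 7 + 3/166 = 1165/166
14 + 1/(1165/166) = 14 + 166/1165 = 16476/1165
7 + 1/(16476/1165) = 7 + 1165/16476 = 116497/16476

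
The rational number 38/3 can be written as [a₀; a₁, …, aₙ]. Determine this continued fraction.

Run the Euclidean algorithm, recording each quotient:
⌊38/3⌋ = 12, remainder 2
⌊3/2⌋ = 1, remainder 1
⌊2/1⌋ = 2, remainder 0

[12; 1, 2]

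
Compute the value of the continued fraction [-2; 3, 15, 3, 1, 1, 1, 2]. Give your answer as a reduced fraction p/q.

Work from the innermost term outward:
Start with 2.
1 + 1/(2/1) = 1 + 1/2 = 3/2
1 + 1/(3/2) = 1 + 2/3 = 5/3
1 + 1/(5/3) = 1 + 3/5 = 8/5
3 + 1/(8/5) = 3 + 5/8 = 29/8
15 + 1/(29/8) = 15 + 8/29 = 443/29
3 + 1/(443/29) = 3 + 29/443 = 1358/443
-2 + 1/(1358/443) = -2 + 443/1358 = -2273/1358

-2273/1358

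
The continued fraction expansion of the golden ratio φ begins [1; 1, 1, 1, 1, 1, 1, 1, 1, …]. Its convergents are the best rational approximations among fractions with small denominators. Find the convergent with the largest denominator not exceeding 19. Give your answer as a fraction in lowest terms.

a_0 = 1: 1/1  (≤ bound)
a_1 = 1: 2/1  (≤ bound)
a_2 = 1: 3/2  (≤ bound)
a_3 = 1: 5/3  (≤ bound)
a_4 = 1: 8/5  (≤ bound)
a_5 = 1: 13/8  (≤ bound)
a_6 = 1: 21/13  (≤ bound)
a_7 = 1: 34/21  (> 19, stop)

21/13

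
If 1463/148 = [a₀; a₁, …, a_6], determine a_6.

2

Apply division with remainder until the remainder is 0:
1463 = 9·148 + 131, so a_0 = 9
148 = 1·131 + 17, so a_1 = 1
131 = 7·17 + 12, so a_2 = 7
17 = 1·12 + 5, so a_3 = 1
12 = 2·5 + 2, so a_4 = 2
5 = 2·2 + 1, so a_5 = 2
2 = 2·1 + 0, so a_6 = 2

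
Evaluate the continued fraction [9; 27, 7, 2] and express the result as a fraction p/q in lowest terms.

3678/407

Compute successive convergents:
a_0 = 9: 9/1
a_1 = 27: 244/27
a_2 = 7: 1717/190
a_3 = 2: 3678/407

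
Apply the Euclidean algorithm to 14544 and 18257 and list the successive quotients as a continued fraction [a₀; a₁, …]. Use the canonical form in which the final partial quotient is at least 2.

14544 = 0·18257 + 14544, so a_0 = 0
18257 = 1·14544 + 3713, so a_1 = 1
14544 = 3·3713 + 3405, so a_2 = 3
3713 = 1·3405 + 308, so a_3 = 1
3405 = 11·308 + 17, so a_4 = 11
308 = 18·17 + 2, so a_5 = 18
17 = 8·2 + 1, so a_6 = 8
2 = 2·1 + 0, so a_7 = 2

[0; 1, 3, 1, 11, 18, 8, 2]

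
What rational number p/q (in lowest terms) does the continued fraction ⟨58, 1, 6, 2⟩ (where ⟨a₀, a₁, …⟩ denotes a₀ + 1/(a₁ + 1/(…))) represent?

Start with 2.
6 + 1/(2/1) = 6 + 1/2 = 13/2
1 + 1/(13/2) = 1 + 2/13 = 15/13
58 + 1/(15/13) = 58 + 13/15 = 883/15

883/15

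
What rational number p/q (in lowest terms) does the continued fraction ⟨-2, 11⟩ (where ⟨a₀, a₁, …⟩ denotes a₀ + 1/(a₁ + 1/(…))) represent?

-21/11

Collapse the nested fraction from the inside out:
Start with 11.
-2 + 1/(11/1) = -2 + 1/11 = -21/11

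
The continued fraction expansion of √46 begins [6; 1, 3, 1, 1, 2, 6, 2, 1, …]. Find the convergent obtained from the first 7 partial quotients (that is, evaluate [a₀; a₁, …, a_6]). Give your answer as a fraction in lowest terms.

Use the convergent recurrence hₖ = aₖ·hₖ₋₁ + hₖ₋₂ (and likewise for the denominators kₖ):
a_0 = 6: 6/1
a_1 = 1: 7/1
a_2 = 3: 27/4
a_3 = 1: 34/5
a_4 = 1: 61/9
a_5 = 2: 156/23
a_6 = 6: 997/147

997/147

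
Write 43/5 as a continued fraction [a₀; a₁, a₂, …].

43 ÷ 5 → quotient 8, remainder 3
5 ÷ 3 → quotient 1, remainder 2
3 ÷ 2 → quotient 1, remainder 1
2 ÷ 1 → quotient 2, remainder 0

[8; 1, 1, 2]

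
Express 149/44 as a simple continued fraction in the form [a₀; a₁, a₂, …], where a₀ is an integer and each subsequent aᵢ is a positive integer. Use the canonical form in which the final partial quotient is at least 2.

⌊149/44⌋ = 3, remainder 17
⌊44/17⌋ = 2, remainder 10
⌊17/10⌋ = 1, remainder 7
⌊10/7⌋ = 1, remainder 3
⌊7/3⌋ = 2, remainder 1
⌊3/1⌋ = 3, remainder 0

[3; 2, 1, 1, 2, 3]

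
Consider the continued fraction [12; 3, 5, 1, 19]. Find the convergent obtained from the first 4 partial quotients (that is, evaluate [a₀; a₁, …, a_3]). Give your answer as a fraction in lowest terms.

234/19

a_0 = 12: 12/1
a_1 = 3: 37/3
a_2 = 5: 197/16
a_3 = 1: 234/19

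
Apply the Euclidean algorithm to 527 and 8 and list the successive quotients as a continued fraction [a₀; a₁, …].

[65; 1, 7]

⌊527/8⌋ = 65, remainder 7
⌊8/7⌋ = 1, remainder 1
⌊7/1⌋ = 7, remainder 0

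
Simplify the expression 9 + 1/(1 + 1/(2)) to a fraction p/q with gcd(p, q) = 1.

Use the convergent recurrence hₖ = aₖ·hₖ₋₁ + hₖ₋₂ (and likewise for the denominators kₖ):
a_0 = 9: 9/1
a_1 = 1: 10/1
a_2 = 2: 29/3

29/3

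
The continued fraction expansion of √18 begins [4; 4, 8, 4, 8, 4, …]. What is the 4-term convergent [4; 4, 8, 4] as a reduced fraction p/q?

Use the convergent recurrence hₖ = aₖ·hₖ₋₁ + hₖ₋₂ (and likewise for the denominators kₖ):
a_0 = 4: 4/1
a_1 = 4: 17/4
a_2 = 8: 140/33
a_3 = 4: 577/136

577/136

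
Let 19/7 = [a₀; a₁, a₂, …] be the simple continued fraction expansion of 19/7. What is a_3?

2

Apply division with remainder until the remainder is 0:
19 ÷ 7 → quotient 2, remainder 5
7 ÷ 5 → quotient 1, remainder 2
5 ÷ 2 → quotient 2, remainder 1
2 ÷ 1 → quotient 2, remainder 0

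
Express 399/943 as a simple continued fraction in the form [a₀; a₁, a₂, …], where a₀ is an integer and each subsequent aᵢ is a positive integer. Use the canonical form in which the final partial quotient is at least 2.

⌊399/943⌋ = 0, remainder 399
⌊943/399⌋ = 2, remainder 145
⌊399/145⌋ = 2, remainder 109
⌊145/109⌋ = 1, remainder 36
⌊109/36⌋ = 3, remainder 1
⌊36/1⌋ = 36, remainder 0

[0; 2, 2, 1, 3, 36]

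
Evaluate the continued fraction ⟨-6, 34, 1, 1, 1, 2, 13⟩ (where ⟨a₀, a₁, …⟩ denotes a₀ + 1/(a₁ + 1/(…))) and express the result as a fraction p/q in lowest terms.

-22123/3705

Compute successive convergents:
a_0 = -6: -6/1
a_1 = 34: -203/34
a_2 = 1: -209/35
a_3 = 1: -412/69
a_4 = 1: -621/104
a_5 = 2: -1654/277
a_6 = 13: -22123/3705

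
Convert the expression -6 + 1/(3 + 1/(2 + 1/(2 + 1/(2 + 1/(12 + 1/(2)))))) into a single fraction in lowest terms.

Start with 2.
12 + 1/(2/1) = 12 + 1/2 = 25/2
2 + 1/(25/2) = 2 + 2/25 = 52/25
2 + 1/(52/25) = 2 + 25/52 = 129/52
2 + 1/(129/52) = 2 + 52/129 = 310/129
3 + 1/(310/129) = 3 + 129/310 = 1059/310
-6 + 1/(1059/310) = -6 + 310/1059 = -6044/1059

-6044/1059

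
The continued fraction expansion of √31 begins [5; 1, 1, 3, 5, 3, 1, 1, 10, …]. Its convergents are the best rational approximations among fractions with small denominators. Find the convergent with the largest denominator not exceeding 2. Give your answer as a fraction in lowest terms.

11/2

a_0 = 5: 5/1  (≤ bound)
a_1 = 1: 6/1  (≤ bound)
a_2 = 1: 11/2  (≤ bound)
a_3 = 3: 39/7  (> 2, stop)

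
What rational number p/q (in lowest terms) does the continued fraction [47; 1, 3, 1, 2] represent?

Start with 2.
1 + 1/(2/1) = 1 + 1/2 = 3/2
3 + 1/(3/2) = 3 + 2/3 = 11/3
1 + 1/(11/3) = 1 + 3/11 = 14/11
47 + 1/(14/11) = 47 + 11/14 = 669/14

669/14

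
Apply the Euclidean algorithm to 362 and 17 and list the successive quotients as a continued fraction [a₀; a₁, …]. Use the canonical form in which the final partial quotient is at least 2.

[21; 3, 2, 2]

Repeatedly divide and take the remainder:
⌊362/17⌋ = 21, remainder 5
⌊17/5⌋ = 3, remainder 2
⌊5/2⌋ = 2, remainder 1
⌊2/1⌋ = 2, remainder 0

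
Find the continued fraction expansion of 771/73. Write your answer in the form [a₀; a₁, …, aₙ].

[10; 1, 1, 3, 1, 1, 4]

771 ÷ 73 → quotient 10, remainder 41
73 ÷ 41 → quotient 1, remainder 32
41 ÷ 32 → quotient 1, remainder 9
32 ÷ 9 → quotient 3, remainder 5
9 ÷ 5 → quotient 1, remainder 4
5 ÷ 4 → quotient 1, remainder 1
4 ÷ 1 → quotient 4, remainder 0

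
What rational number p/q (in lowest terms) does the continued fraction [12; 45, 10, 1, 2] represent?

17348/1443

Start with 2.
1 + 1/(2/1) = 1 + 1/2 = 3/2
10 + 1/(3/2) = 10 + 2/3 = 32/3
45 + 1/(32/3) = 45 + 3/32 = 1443/32
12 + 1/(1443/32) = 12 + 32/1443 = 17348/1443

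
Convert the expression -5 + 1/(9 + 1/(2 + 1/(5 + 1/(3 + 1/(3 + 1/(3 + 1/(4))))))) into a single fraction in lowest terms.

-76277/15585

Starting at the tail and folding back:
Start with 4.
3 + 1/(4/1) = 3 + 1/4 = 13/4
3 + 1/(13/4) = 3 + 4/13 = 43/13
3 + 1/(43/13) = 3 + 13/43 = 142/43
5 + 1/(142/43) = 5 + 43/142 = 753/142
2 + 1/(753/142) = 2 + 142/753 = 1648/753
9 + 1/(1648/753) = 9 + 753/1648 = 15585/1648
-5 + 1/(15585/1648) = -5 + 1648/15585 = -76277/15585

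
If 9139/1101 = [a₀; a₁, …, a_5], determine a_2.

Run the Euclidean algorithm, recording each quotient:
9139 = 8·1101 + 331, so a_0 = 8
1101 = 3·331 + 108, so a_1 = 3
331 = 3·108 + 7, so a_2 = 3

3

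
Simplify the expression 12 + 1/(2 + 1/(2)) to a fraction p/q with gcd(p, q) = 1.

62/5

Start with 2.
2 + 1/(2/1) = 2 + 1/2 = 5/2
12 + 1/(5/2) = 12 + 2/5 = 62/5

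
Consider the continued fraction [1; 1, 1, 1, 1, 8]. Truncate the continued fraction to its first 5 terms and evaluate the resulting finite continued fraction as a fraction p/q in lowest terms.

8/5

Starting at the tail and folding back:
Start with 1.
1 + 1/(1/1) = 1 + 1/1 = 2/1
1 + 1/(2/1) = 1 + 1/2 = 3/2
1 + 1/(3/2) = 1 + 2/3 = 5/3
1 + 1/(5/3) = 1 + 3/5 = 8/5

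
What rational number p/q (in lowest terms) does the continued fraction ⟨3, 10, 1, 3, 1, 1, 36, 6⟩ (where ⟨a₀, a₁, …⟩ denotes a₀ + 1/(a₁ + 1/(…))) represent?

Collapse the nested fraction from the inside out:
Start with 6.
36 + 1/(6/1) = 36 + 1/6 = 217/6
1 + 1/(217/6) = 1 + 6/217 = 223/217
1 + 1/(223/217) = 1 + 217/223 = 440/223
3 + 1/(440/223) = 3 + 223/440 = 1543/440
1 + 1/(1543/440) = 1 + 440/1543 = 1983/1543
10 + 1/(1983/1543) = 10 + 1543/1983 = 21373/1983
3 + 1/(21373/1983) = 3 + 1983/21373 = 66102/21373

66102/21373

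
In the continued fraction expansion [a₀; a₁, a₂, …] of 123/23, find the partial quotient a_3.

Apply division with remainder until the remainder is 0:
123 = 5·23 + 8, so a_0 = 5
23 = 2·8 + 7, so a_1 = 2
8 = 1·7 + 1, so a_2 = 1
7 = 7·1 + 0, so a_3 = 7

7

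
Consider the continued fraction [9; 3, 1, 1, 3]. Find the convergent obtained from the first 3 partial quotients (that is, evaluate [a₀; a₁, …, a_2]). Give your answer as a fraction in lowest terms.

Start with 1.
3 + 1/(1/1) = 3 + 1/1 = 4/1
9 + 1/(4/1) = 9 + 1/4 = 37/4

37/4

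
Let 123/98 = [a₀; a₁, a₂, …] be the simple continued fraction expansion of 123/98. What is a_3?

11

Repeatedly divide and take the remainder:
⌊123/98⌋ = 1, remainder 25
⌊98/25⌋ = 3, remainder 23
⌊25/23⌋ = 1, remainder 2
⌊23/2⌋ = 11, remainder 1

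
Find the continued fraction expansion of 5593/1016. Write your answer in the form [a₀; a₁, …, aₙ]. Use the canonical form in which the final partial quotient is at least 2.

[5; 1, 1, 50, 3, 3]

⌊5593/1016⌋ = 5, remainder 513
⌊1016/513⌋ = 1, remainder 503
⌊513/503⌋ = 1, remainder 10
⌊503/10⌋ = 50, remainder 3
⌊10/3⌋ = 3, remainder 1
⌊3/1⌋ = 3, remainder 0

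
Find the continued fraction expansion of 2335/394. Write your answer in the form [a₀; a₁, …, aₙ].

2335 = 5·394 + 365, so a_0 = 5
394 = 1·365 + 29, so a_1 = 1
365 = 12·29 + 17, so a_2 = 12
29 = 1·17 + 12, so a_3 = 1
17 = 1·12 + 5, so a_4 = 1
12 = 2·5 + 2, so a_5 = 2
5 = 2·2 + 1, so a_6 = 2
2 = 2·1 + 0, so a_7 = 2

[5; 1, 12, 1, 1, 2, 2, 2]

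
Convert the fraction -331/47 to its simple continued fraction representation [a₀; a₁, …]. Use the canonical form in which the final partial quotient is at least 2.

Run the Euclidean algorithm, recording each quotient:
-331 ÷ 47 → quotient -8, remainder 45
47 ÷ 45 → quotient 1, remainder 2
45 ÷ 2 → quotient 22, remainder 1
2 ÷ 1 → quotient 2, remainder 0

[-8; 1, 22, 2]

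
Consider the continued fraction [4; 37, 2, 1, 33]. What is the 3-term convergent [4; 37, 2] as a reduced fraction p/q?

a_0 = 4: 4/1
a_1 = 37: 149/37
a_2 = 2: 302/75

302/75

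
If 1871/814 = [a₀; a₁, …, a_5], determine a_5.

12

1871 = 2·814 + 243, so a_0 = 2
814 = 3·243 + 85, so a_1 = 3
243 = 2·85 + 73, so a_2 = 2
85 = 1·73 + 12, so a_3 = 1
73 = 6·12 + 1, so a_4 = 6
12 = 12·1 + 0, so a_5 = 12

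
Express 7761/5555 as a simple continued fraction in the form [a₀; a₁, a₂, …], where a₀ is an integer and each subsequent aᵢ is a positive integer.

Repeatedly divide and take the remainder:
⌊7761/5555⌋ = 1, remainder 2206
⌊5555/2206⌋ = 2, remainder 1143
⌊2206/1143⌋ = 1, remainder 1063
⌊1143/1063⌋ = 1, remainder 80
⌊1063/80⌋ = 13, remainder 23
⌊80/23⌋ = 3, remainder 11
⌊23/11⌋ = 2, remainder 1
⌊11/1⌋ = 11, remainder 0

[1; 2, 1, 1, 13, 3, 2, 11]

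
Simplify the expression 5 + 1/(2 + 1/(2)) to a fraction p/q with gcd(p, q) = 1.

Use the convergent recurrence hₖ = aₖ·hₖ₋₁ + hₖ₋₂ (and likewise for the denominators kₖ):
a_0 = 5: 5/1
a_1 = 2: 11/2
a_2 = 2: 27/5

27/5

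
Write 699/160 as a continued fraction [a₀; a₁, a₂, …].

Run the Euclidean algorithm, recording each quotient:
699 = 4·160 + 59, so a_0 = 4
160 = 2·59 + 42, so a_1 = 2
59 = 1·42 + 17, so a_2 = 1
42 = 2·17 + 8, so a_3 = 2
17 = 2·8 + 1, so a_4 = 2
8 = 8·1 + 0, so a_5 = 8

[4; 2, 1, 2, 2, 8]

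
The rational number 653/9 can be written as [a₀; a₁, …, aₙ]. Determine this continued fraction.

⌊653/9⌋ = 72, remainder 5
⌊9/5⌋ = 1, remainder 4
⌊5/4⌋ = 1, remainder 1
⌊4/1⌋ = 4, remainder 0

[72; 1, 1, 4]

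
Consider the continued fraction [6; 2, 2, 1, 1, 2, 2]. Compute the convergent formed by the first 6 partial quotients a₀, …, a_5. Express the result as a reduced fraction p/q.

199/31

Collapse the nested fraction from the inside out:
Start with 2.
1 + 1/(2/1) = 1 + 1/2 = 3/2
1 + 1/(3/2) = 1 + 2/3 = 5/3
2 + 1/(5/3) = 2 + 3/5 = 13/5
2 + 1/(13/5) = 2 + 5/13 = 31/13
6 + 1/(31/13) = 6 + 13/31 = 199/31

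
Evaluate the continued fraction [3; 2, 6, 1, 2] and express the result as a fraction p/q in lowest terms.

a_0 = 3: 3/1
a_1 = 2: 7/2
a_2 = 6: 45/13
a_3 = 1: 52/15
a_4 = 2: 149/43

149/43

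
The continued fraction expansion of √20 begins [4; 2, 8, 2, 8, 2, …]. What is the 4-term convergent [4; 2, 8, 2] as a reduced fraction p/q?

161/36

Use the convergent recurrence hₖ = aₖ·hₖ₋₁ + hₖ₋₂ (and likewise for the denominators kₖ):
a_0 = 4: 4/1
a_1 = 2: 9/2
a_2 = 8: 76/17
a_3 = 2: 161/36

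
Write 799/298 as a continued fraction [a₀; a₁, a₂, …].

[2; 1, 2, 7, 3, 4]

⌊799/298⌋ = 2, remainder 203
⌊298/203⌋ = 1, remainder 95
⌊203/95⌋ = 2, remainder 13
⌊95/13⌋ = 7, remainder 4
⌊13/4⌋ = 3, remainder 1
⌊4/1⌋ = 4, remainder 0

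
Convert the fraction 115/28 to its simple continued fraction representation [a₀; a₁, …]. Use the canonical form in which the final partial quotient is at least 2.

[4; 9, 3]

Apply division with remainder until the remainder is 0:
⌊115/28⌋ = 4, remainder 3
⌊28/3⌋ = 9, remainder 1
⌊3/1⌋ = 3, remainder 0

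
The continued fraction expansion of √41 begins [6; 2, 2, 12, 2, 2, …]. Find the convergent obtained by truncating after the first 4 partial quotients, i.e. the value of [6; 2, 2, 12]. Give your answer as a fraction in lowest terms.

Build up convergents one term at a time:
a_0 = 6: 6/1
a_1 = 2: 13/2
a_2 = 2: 32/5
a_3 = 12: 397/62

397/62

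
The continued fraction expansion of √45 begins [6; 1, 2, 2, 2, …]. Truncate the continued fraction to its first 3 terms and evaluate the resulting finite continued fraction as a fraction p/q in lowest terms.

Start with 2.
1 + 1/(2/1) = 1 + 1/2 = 3/2
6 + 1/(3/2) = 6 + 2/3 = 20/3

20/3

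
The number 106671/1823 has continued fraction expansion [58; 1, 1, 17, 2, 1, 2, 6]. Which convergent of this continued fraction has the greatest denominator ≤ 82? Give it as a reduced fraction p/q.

a_0 = 58: 58/1  (≤ bound)
a_1 = 1: 59/1  (≤ bound)
a_2 = 1: 117/2  (≤ bound)
a_3 = 17: 2048/35  (≤ bound)
a_4 = 2: 4213/72  (≤ bound)
a_5 = 1: 6261/107  (> 82, stop)

4213/72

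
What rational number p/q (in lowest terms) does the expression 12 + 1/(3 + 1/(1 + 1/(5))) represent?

Start with 5.
1 + 1/(5/1) = 1 + 1/5 = 6/5
3 + 1/(6/5) = 3 + 5/6 = 23/6
12 + 1/(23/6) = 12 + 6/23 = 282/23

282/23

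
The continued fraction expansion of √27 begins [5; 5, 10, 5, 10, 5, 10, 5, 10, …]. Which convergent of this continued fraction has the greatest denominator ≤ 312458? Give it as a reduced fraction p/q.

a_0 = 5: 5/1  (≤ bound)
a_1 = 5: 26/5  (≤ bound)
a_2 = 10: 265/51  (≤ bound)
a_3 = 5: 1351/260  (≤ bound)
a_4 = 10: 13775/2651  (≤ bound)
a_5 = 5: 70226/13515  (≤ bound)
a_6 = 10: 716035/137801  (≤ bound)
a_7 = 5: 3650401/702520  (> 312458, stop)

716035/137801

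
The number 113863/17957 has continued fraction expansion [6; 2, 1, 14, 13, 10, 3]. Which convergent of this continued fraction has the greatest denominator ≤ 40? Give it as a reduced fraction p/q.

19/3

List convergents until the denominator exceeds the bound:
a_0 = 6: 6/1  (≤ bound)
a_1 = 2: 13/2  (≤ bound)
a_2 = 1: 19/3  (≤ bound)
a_3 = 14: 279/44  (> 40, stop)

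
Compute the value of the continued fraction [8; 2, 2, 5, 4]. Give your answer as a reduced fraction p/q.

a_0 = 8: 8/1
a_1 = 2: 17/2
a_2 = 2: 42/5
a_3 = 5: 227/27
a_4 = 4: 950/113

950/113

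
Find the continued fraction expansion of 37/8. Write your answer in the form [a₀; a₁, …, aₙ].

[4; 1, 1, 1, 2]

Run the Euclidean algorithm, recording each quotient:
37 = 4·8 + 5, so a_0 = 4
8 = 1·5 + 3, so a_1 = 1
5 = 1·3 + 2, so a_2 = 1
3 = 1·2 + 1, so a_3 = 1
2 = 2·1 + 0, so a_4 = 2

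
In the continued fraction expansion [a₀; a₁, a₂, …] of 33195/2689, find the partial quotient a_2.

1

Repeatedly divide and take the remainder:
⌊33195/2689⌋ = 12, remainder 927
⌊2689/927⌋ = 2, remainder 835
⌊927/835⌋ = 1, remainder 92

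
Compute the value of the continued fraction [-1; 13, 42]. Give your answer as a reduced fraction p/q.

a_0 = -1: -1/1
a_1 = 13: -12/13
a_2 = 42: -505/547

-505/547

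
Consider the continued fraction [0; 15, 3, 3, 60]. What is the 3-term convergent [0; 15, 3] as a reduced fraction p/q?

3/46

Starting at the tail and folding back:
Start with 3.
15 + 1/(3/1) = 15 + 1/3 = 46/3
0 + 1/(46/3) = 0 + 3/46 = 3/46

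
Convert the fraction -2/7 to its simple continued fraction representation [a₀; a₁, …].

Run the Euclidean algorithm, recording each quotient:
-2 ÷ 7 → quotient -1, remainder 5
7 ÷ 5 → quotient 1, remainder 2
5 ÷ 2 → quotient 2, remainder 1
2 ÷ 1 → quotient 2, remainder 0

[-1; 1, 2, 2]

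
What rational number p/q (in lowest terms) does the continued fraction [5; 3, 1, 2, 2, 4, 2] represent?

1349/256

Build up convergents one term at a time:
a_0 = 5: 5/1
a_1 = 3: 16/3
a_2 = 1: 21/4
a_3 = 2: 58/11
a_4 = 2: 137/26
a_5 = 4: 606/115
a_6 = 2: 1349/256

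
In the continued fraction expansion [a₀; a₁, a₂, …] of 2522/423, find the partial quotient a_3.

Repeatedly divide and take the remainder:
2522 = 5·423 + 407, so a_0 = 5
423 = 1·407 + 16, so a_1 = 1
407 = 25·16 + 7, so a_2 = 25
16 = 2·7 + 2, so a_3 = 2

2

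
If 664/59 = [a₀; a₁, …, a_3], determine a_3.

Apply division with remainder until the remainder is 0:
⌊664/59⌋ = 11, remainder 15
⌊59/15⌋ = 3, remainder 14
⌊15/14⌋ = 1, remainder 1
⌊14/1⌋ = 14, remainder 0

14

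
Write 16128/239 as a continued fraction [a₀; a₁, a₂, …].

[67; 2, 12, 1, 3, 2]

Run the Euclidean algorithm, recording each quotient:
⌊16128/239⌋ = 67, remainder 115
⌊239/115⌋ = 2, remainder 9
⌊115/9⌋ = 12, remainder 7
⌊9/7⌋ = 1, remainder 2
⌊7/2⌋ = 3, remainder 1
⌊2/1⌋ = 2, remainder 0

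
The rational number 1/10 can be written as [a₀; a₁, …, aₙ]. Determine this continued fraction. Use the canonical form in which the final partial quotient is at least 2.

[0; 10]

1 ÷ 10 → quotient 0, remainder 1
10 ÷ 1 → quotient 10, remainder 0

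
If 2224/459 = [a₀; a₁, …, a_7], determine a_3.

2

Apply division with remainder until the remainder is 0:
⌊2224/459⌋ = 4, remainder 388
⌊459/388⌋ = 1, remainder 71
⌊388/71⌋ = 5, remainder 33
⌊71/33⌋ = 2, remainder 5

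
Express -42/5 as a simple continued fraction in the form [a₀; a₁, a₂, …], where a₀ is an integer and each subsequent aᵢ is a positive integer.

[-9; 1, 1, 2]

Repeatedly divide and take the remainder:
-42 ÷ 5 → quotient -9, remainder 3
5 ÷ 3 → quotient 1, remainder 2
3 ÷ 2 → quotient 1, remainder 1
2 ÷ 1 → quotient 2, remainder 0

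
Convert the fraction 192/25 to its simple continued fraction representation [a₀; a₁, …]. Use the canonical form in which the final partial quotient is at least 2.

⌊192/25⌋ = 7, remainder 17
⌊25/17⌋ = 1, remainder 8
⌊17/8⌋ = 2, remainder 1
⌊8/1⌋ = 8, remainder 0

[7; 1, 2, 8]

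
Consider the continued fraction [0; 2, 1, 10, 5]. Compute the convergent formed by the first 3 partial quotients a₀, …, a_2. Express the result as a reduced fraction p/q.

a_0 = 0: 0/1
a_1 = 2: 1/2
a_2 = 1: 1/3

1/3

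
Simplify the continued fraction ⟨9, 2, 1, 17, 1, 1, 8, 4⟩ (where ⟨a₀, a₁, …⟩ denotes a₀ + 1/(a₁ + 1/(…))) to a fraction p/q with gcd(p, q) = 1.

35686/3821

Starting at the tail and folding back:
Start with 4.
8 + 1/(4/1) = 8 + 1/4 = 33/4
1 + 1/(33/4) = 1 + 4/33 = 37/33
1 + 1/(37/33) = 1 + 33/37 = 70/37
17 + 1/(70/37) = 17 + 37/70 = 1227/70
1 + 1/(1227/70) = 1 + 70/1227 = 1297/1227
2 + 1/(1297/1227) = 2 + 1227/1297 = 3821/1297
9 + 1/(3821/1297) = 9 + 1297/3821 = 35686/3821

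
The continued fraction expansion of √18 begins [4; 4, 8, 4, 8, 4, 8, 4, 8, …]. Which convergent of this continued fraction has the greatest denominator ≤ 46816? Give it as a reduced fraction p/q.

List convergents until the denominator exceeds the bound:
a_0 = 4: 4/1  (≤ bound)
a_1 = 4: 17/4  (≤ bound)
a_2 = 8: 140/33  (≤ bound)
a_3 = 4: 577/136  (≤ bound)
a_4 = 8: 4756/1121  (≤ bound)
a_5 = 4: 19601/4620  (≤ bound)
a_6 = 8: 161564/38081  (≤ bound)
a_7 = 4: 665857/156944  (> 46816, stop)

161564/38081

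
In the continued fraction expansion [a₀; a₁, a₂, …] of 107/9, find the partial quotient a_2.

8

Apply division with remainder until the remainder is 0:
107 ÷ 9 → quotient 11, remainder 8
9 ÷ 8 → quotient 1, remainder 1
8 ÷ 1 → quotient 8, remainder 0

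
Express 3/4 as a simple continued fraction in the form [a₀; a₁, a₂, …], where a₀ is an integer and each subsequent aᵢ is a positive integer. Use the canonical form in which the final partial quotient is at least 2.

[0; 1, 3]

Repeatedly divide and take the remainder:
3 ÷ 4 → quotient 0, remainder 3
4 ÷ 3 → quotient 1, remainder 1
3 ÷ 1 → quotient 3, remainder 0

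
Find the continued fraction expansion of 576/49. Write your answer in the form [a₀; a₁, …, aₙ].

[11; 1, 3, 12]

Run the Euclidean algorithm, recording each quotient:
576 ÷ 49 → quotient 11, remainder 37
49 ÷ 37 → quotient 1, remainder 12
37 ÷ 12 → quotient 3, remainder 1
12 ÷ 1 → quotient 12, remainder 0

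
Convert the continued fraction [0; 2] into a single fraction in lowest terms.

Use the convergent recurrence hₖ = aₖ·hₖ₋₁ + hₖ₋₂ (and likewise for the denominators kₖ):
a_0 = 0: 0/1
a_1 = 2: 1/2

1/2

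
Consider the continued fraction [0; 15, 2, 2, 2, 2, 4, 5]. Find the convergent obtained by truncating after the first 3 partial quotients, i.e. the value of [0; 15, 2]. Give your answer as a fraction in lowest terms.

2/31

Starting at the tail and folding back:
Start with 2.
15 + 1/(2/1) = 15 + 1/2 = 31/2
0 + 1/(31/2) = 0 + 2/31 = 2/31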